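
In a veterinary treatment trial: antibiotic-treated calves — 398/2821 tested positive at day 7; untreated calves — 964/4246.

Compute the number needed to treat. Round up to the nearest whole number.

NNT ≈ 12

risk, antibiotic-treated calves = 398/2821 = 0.141085
risk, untreated calves = 964/4246 = 0.227037
absolute risk difference = 0.085952
1 / 0.085952 = 11.634 → round up → 12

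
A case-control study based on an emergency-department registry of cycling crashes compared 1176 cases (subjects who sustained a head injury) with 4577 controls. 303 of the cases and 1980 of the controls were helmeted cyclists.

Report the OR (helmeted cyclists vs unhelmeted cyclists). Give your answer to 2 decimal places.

OR = (303 × 2597) / (1980 × 873) = 786891/1728540 ≈ 0.46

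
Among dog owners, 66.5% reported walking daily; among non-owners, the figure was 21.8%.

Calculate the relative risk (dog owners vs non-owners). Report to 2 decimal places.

RR = 0.6650 / 0.2180 = 3.05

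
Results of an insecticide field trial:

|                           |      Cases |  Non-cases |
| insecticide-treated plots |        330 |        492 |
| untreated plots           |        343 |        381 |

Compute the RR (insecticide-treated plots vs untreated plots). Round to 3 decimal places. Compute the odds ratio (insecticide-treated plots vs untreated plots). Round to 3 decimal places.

risk, insecticide-treated plots = 330/822 = 0.4015
risk, untreated plots = 343/724 = 0.4738
RR = 0.4015 / 0.4738 = 0.847
odds, insecticide-treated plots = 330/492 = 0.6707
odds, untreated plots = 343/381 = 0.9003
OR = 0.6707 / 0.9003 = 0.745

RR = 0.847; OR = 0.745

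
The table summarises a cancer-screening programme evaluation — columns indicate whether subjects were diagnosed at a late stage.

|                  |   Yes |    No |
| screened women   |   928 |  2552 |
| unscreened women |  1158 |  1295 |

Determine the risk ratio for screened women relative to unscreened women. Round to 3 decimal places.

risk, screened women = 928/3480 = 0.2667
risk, unscreened women = 1158/2453 = 0.4721
RR = 0.2667 / 0.4721 = 0.565

0.565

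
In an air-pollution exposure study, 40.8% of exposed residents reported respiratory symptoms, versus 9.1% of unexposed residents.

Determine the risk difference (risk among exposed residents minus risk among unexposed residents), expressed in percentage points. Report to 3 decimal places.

RD ≈ 31.700

risk difference = 0.4080 − 0.0910 = 0.3170 → 31.700 percentage points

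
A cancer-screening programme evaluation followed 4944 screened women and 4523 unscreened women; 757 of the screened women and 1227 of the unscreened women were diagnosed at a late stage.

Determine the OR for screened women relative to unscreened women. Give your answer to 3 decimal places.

OR = (757 × 3296) / (4187 × 1227) = 2495072/5137449 ≈ 0.486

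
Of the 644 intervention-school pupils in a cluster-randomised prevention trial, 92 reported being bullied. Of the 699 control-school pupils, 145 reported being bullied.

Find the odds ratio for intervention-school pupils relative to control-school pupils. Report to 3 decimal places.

OR = (92 × 554) / (552 × 145) = 50968/80040 ≈ 0.637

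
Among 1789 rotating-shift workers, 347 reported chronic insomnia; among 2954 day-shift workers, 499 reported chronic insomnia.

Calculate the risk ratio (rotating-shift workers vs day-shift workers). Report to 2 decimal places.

RR ≈ 1.15

risk, rotating-shift workers = 347/1789 = 0.1940
risk, day-shift workers = 499/2954 = 0.1689
RR = 0.1940 / 0.1689 = 1.15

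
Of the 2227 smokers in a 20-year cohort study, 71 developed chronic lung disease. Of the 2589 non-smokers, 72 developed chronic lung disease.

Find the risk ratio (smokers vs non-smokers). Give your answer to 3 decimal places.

RR: 1.146

risk, smokers = 71/2227 = 0.03188
risk, non-smokers = 72/2589 = 0.02781
RR = 0.03188 / 0.02781 = 1.146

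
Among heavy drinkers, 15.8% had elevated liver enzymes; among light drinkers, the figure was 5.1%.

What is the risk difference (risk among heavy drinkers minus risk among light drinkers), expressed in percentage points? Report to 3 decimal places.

10.700

risk difference = 0.1580 − 0.0510 = 0.1070 → 10.700 percentage points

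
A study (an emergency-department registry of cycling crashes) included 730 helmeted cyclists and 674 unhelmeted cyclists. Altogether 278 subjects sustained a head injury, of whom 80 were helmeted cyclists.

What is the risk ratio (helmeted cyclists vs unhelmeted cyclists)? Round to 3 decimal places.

helmeted cyclists without the outcome: 730 − 80 = 650
unhelmeted cyclists with the outcome: 278 − 80 = 198
unhelmeted cyclists without the outcome: 674 − 198 = 476
risk, helmeted cyclists = 80/730 = 0.1096
risk, unhelmeted cyclists = 198/674 = 0.2938
RR = 0.1096 / 0.2938 = 0.373

RR ≈ 0.373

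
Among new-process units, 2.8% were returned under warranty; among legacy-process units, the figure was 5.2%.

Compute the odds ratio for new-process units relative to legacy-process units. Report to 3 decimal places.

0.525

odds, new-process units = 0.02800/0.97200 = 0.02881
odds, legacy-process units = 0.05200/0.94800 = 0.05485
OR = 0.02881 / 0.05485 = 0.525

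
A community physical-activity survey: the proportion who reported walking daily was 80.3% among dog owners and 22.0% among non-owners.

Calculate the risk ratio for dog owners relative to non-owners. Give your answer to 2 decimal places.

RR = 0.8030 / 0.2200 = 3.65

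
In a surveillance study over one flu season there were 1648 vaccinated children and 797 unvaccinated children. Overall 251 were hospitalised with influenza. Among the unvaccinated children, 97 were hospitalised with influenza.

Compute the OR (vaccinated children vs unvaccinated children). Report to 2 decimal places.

vaccinated children with the outcome: 251 − 97 = 154
vaccinated children without the outcome: 1648 − 154 = 1494
unvaccinated children without the outcome: 797 − 97 = 700
odds, vaccinated children = 154/1494 = 0.1031
odds, unvaccinated children = 97/700 = 0.1386
OR = 0.1031 / 0.1386 = 0.74

0.74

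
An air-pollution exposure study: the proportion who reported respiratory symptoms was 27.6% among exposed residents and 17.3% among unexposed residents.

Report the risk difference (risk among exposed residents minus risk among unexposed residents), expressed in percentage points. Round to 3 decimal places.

risk difference = 0.2760 − 0.1730 = 0.1030 → 10.300 percentage points

RD = 10.300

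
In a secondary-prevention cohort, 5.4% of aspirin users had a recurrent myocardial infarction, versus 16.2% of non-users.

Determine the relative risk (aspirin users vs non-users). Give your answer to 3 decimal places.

RR = 0.0540 / 0.1620 = 0.333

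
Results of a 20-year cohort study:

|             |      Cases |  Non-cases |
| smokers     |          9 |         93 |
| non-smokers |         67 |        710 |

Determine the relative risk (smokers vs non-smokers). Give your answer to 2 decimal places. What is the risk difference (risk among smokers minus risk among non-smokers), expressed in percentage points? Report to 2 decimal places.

risk, smokers = 9/102 = 0.0882
risk, non-smokers = 67/777 = 0.0862
RR = 0.0882 / 0.0862 = 1.02
risk difference = 0.0882 − 0.0862 = 0.0020 → 0.20 percentage points

RR = 1.02; RD = 0.20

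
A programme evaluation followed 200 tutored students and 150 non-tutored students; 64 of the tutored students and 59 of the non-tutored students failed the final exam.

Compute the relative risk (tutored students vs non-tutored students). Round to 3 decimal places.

0.814

risk, tutored students = 64/200 = 0.3200
risk, non-tutored students = 59/150 = 0.3933
RR = 0.3200 / 0.3933 = 0.814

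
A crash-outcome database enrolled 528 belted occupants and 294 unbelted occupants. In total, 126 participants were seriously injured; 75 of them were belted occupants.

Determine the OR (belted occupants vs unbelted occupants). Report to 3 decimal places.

belted occupants without the outcome: 528 − 75 = 453
unbelted occupants with the outcome: 126 − 75 = 51
unbelted occupants without the outcome: 294 − 51 = 243
odds, belted occupants = 75/453 = 0.1656
odds, unbelted occupants = 51/243 = 0.2099
OR = 0.1656 / 0.2099 = 0.789

OR ≈ 0.789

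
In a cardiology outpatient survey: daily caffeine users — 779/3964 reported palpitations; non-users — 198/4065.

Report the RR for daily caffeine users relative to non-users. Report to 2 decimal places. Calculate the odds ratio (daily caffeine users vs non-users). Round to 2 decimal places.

risk, daily caffeine users = 779/3964 = 0.19652
risk, non-users = 198/4065 = 0.04871
RR = 0.19652 / 0.04871 = 4.03
odds, daily caffeine users = 779/3185 = 0.24458
odds, non-users = 198/3867 = 0.05120
OR = 0.24458 / 0.05120 = 4.78

RR = 4.03; OR = 4.78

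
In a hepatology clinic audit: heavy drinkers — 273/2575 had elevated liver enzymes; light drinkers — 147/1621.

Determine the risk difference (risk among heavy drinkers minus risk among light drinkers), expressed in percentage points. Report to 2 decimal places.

1.53

risk, heavy drinkers = 273/2575 = 0.1060
risk, light drinkers = 147/1621 = 0.0907
risk difference = 0.1060 − 0.0907 = 0.0153 → 1.53 percentage points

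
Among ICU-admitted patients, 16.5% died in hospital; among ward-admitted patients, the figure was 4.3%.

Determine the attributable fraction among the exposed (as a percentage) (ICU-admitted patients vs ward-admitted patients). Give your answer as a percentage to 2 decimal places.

AR% = (0.16500 − 0.04300) / 0.16500 = 0.7394 → 73.94%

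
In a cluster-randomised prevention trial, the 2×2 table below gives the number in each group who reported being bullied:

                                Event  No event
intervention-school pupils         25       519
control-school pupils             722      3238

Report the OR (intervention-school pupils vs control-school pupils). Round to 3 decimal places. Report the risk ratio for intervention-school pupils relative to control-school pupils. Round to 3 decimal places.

OR = 0.216; RR = 0.252

OR = (25 × 3238) / (519 × 722) = 80950/374718 ≈ 0.216
risk, intervention-school pupils = 25/544 = 0.04596
risk, control-school pupils = 722/3960 = 0.18232
RR = 0.04596 / 0.18232 = 0.252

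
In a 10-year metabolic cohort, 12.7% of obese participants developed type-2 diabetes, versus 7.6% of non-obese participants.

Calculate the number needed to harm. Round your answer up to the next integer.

absolute risk difference = 0.051000
1 / 0.051000 = 19.608 → round up → 20

20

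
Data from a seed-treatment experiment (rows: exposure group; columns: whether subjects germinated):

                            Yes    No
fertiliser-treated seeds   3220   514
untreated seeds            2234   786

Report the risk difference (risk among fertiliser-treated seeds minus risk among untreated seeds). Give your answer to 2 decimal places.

0.12

risk, fertiliser-treated seeds = 3220/3734 = 0.8623
risk, untreated seeds = 2234/3020 = 0.7397
risk difference = 0.8623 − 0.7397 = 0.12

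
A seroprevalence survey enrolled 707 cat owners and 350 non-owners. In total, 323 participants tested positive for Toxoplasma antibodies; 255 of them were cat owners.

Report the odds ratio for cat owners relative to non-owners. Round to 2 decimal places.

2.34

cat owners without the outcome: 707 − 255 = 452
non-owners with the outcome: 323 − 255 = 68
non-owners without the outcome: 350 − 68 = 282
OR = (255 × 282) / (452 × 68) = 71910/30736 ≈ 2.34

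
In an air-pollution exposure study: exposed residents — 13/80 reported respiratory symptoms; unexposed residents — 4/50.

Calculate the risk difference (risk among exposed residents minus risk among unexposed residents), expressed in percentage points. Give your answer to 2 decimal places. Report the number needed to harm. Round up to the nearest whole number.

RD = 8.25; NNH = 13

risk, exposed residents = 13/80 = 0.1625
risk, unexposed residents = 4/50 = 0.0800
risk difference = 0.1625 − 0.0800 = 0.0825 → 8.25 percentage points
absolute risk difference = 0.082500
1 / 0.082500 = 12.121 → round up → 13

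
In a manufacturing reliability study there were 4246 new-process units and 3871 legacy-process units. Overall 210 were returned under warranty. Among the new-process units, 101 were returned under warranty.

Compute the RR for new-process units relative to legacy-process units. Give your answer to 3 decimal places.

RR = 0.845

new-process units without the outcome: 4246 − 101 = 4145
legacy-process units with the outcome: 210 − 101 = 109
legacy-process units without the outcome: 3871 − 109 = 3762
risk, new-process units = 101/4246 = 0.02379
risk, legacy-process units = 109/3871 = 0.02816
RR = 0.02379 / 0.02816 = 0.845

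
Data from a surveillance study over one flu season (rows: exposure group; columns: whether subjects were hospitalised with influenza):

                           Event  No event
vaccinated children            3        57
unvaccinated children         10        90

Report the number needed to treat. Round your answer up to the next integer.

NNT: 20

risk, vaccinated children = 3/60 = 0.050000
risk, unvaccinated children = 10/100 = 0.100000
absolute risk difference = 0.050000
1 / 0.050000 = 20.000 → round up → 20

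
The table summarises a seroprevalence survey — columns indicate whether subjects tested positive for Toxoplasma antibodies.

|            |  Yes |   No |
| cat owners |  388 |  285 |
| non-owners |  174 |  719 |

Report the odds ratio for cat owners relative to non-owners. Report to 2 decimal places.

5.63

odds, cat owners = 388/285 = 1.3614
odds, non-owners = 174/719 = 0.2420
OR = 1.3614 / 0.2420 = 5.63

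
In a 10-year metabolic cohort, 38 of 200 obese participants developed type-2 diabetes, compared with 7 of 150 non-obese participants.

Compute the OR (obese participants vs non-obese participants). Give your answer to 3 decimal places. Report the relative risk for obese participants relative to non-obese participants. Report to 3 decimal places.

OR = (38 × 143) / (162 × 7) = 5434/1134 ≈ 4.792
risk, obese participants = 38/200 = 0.19000
risk, non-obese participants = 7/150 = 0.04667
RR = 0.19000 / 0.04667 = 4.071

OR = 4.792; RR = 4.071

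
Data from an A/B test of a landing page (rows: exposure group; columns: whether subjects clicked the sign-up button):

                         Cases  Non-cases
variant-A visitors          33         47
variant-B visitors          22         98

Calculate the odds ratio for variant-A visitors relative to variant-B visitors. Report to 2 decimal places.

OR = (33 × 98) / (47 × 22) = 3234/1034 ≈ 3.13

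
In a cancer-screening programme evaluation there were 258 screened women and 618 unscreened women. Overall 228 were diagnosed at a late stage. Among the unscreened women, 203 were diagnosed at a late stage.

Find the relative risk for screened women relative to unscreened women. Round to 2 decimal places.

0.29

screened women with the outcome: 228 − 203 = 25
screened women without the outcome: 258 − 25 = 233
unscreened women without the outcome: 618 − 203 = 415
risk, screened women = 25/258 = 0.0969
risk, unscreened women = 203/618 = 0.3285
RR = 0.0969 / 0.3285 = 0.29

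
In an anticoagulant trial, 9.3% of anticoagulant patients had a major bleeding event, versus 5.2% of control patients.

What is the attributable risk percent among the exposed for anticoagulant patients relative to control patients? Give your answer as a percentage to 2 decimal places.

AR% = (0.0930 − 0.0520) / 0.0930 = 0.4409 → 44.09%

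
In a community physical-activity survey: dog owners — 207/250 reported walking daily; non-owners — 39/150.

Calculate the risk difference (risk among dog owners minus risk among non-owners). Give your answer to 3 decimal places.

RD: 0.568

risk, dog owners = 207/250 = 0.8280
risk, non-owners = 39/150 = 0.2600
risk difference = 0.8280 − 0.2600 = 0.568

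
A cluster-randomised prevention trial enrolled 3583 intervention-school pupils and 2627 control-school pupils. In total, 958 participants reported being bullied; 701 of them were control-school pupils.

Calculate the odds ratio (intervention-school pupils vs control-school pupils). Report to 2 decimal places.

intervention-school pupils with the outcome: 958 − 701 = 257
intervention-school pupils without the outcome: 3583 − 257 = 3326
control-school pupils without the outcome: 2627 − 701 = 1926
OR = (257 × 1926) / (3326 × 701) = 494982/2331526 ≈ 0.21

0.21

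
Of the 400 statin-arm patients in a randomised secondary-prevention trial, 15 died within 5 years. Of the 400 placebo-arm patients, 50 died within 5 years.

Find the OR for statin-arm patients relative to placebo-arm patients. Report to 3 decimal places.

0.273

odds, statin-arm patients = 15/385 = 0.03896
odds, placebo-arm patients = 50/350 = 0.14286
OR = 0.03896 / 0.14286 = 0.273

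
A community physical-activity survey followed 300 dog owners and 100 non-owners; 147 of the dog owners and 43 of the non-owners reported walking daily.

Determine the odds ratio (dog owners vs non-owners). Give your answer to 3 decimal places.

odds, dog owners = 147/153 = 0.9608
odds, non-owners = 43/57 = 0.7544
OR = 0.9608 / 0.7544 = 1.274

OR: 1.274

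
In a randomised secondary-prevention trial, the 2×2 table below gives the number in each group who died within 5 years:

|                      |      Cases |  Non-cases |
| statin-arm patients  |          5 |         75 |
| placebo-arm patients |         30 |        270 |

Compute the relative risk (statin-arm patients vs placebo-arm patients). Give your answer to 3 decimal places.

risk, statin-arm patients = 5/80 = 0.0625
risk, placebo-arm patients = 30/300 = 0.1000
RR = 0.0625 / 0.1000 = 0.625

0.625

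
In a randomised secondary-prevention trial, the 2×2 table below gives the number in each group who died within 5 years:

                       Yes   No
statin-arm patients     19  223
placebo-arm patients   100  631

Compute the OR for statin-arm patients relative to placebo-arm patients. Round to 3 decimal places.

odds, statin-arm patients = 19/223 = 0.0852
odds, placebo-arm patients = 100/631 = 0.1585
OR = 0.0852 / 0.1585 = 0.538

OR ≈ 0.538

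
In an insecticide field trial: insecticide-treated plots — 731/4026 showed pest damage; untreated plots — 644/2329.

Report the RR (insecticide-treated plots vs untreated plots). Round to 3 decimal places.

0.657

risk, insecticide-treated plots = 731/4026 = 0.1816
risk, untreated plots = 644/2329 = 0.2765
RR = 0.1816 / 0.2765 = 0.657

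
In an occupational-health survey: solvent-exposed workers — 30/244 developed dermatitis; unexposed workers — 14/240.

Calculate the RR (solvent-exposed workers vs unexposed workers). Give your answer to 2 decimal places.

risk, solvent-exposed workers = 30/244 = 0.1230
risk, unexposed workers = 14/240 = 0.0583
RR = 0.1230 / 0.0583 = 2.11

2.11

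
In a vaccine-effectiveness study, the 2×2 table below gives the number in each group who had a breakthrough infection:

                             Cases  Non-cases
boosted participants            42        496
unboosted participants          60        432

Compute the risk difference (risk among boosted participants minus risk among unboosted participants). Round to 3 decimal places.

risk, boosted participants = 42/538 = 0.0781
risk, unboosted participants = 60/492 = 0.1220
risk difference = 0.0781 − 0.1220 = -0.044

RD = -0.044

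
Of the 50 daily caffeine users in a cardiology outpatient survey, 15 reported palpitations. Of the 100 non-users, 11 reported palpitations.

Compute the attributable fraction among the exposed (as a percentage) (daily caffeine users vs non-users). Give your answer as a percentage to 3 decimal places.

risk, daily caffeine users = 15/50 = 0.3000
risk, non-users = 11/100 = 0.1100
AR% = (0.3000 − 0.1100) / 0.3000 = 0.6333 → 63.333%

63.333%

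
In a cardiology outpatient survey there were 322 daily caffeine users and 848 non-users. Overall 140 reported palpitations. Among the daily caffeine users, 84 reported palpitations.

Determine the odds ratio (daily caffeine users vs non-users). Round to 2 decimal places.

4.99

daily caffeine users without the outcome: 322 − 84 = 238
non-users with the outcome: 140 − 84 = 56
non-users without the outcome: 848 − 56 = 792
odds, daily caffeine users = 84/238 = 0.3529
odds, non-users = 56/792 = 0.0707
OR = 0.3529 / 0.0707 = 4.99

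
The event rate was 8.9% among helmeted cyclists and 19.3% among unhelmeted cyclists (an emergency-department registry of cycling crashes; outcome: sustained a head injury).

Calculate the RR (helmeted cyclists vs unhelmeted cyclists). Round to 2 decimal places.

RR = 0.0890 / 0.1930 = 0.46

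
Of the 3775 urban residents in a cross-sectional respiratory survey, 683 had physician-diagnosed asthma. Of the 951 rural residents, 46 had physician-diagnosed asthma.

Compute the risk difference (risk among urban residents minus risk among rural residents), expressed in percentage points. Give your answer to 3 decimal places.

risk, urban residents = 683/3775 = 0.18093
risk, rural residents = 46/951 = 0.04837
risk difference = 0.18093 − 0.04837 = 0.13256 → 13.256 percentage points

RD ≈ 13.256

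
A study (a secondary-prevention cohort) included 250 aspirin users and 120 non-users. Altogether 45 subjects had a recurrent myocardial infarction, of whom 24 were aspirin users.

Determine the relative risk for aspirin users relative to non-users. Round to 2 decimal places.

aspirin users without the outcome: 250 − 24 = 226
non-users with the outcome: 45 − 24 = 21
non-users without the outcome: 120 − 21 = 99
risk, aspirin users = 24/250 = 0.0960
risk, non-users = 21/120 = 0.1750
RR = 0.0960 / 0.1750 = 0.55

0.55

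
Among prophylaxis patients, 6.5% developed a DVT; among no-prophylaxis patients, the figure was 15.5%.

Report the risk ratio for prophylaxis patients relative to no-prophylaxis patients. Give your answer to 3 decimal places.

RR = 0.0650 / 0.1550 = 0.419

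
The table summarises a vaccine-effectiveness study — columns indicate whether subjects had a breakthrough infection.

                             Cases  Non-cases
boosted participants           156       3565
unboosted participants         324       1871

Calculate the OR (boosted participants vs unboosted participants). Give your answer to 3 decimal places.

OR = (156 × 1871) / (3565 × 324) = 291876/1155060 ≈ 0.253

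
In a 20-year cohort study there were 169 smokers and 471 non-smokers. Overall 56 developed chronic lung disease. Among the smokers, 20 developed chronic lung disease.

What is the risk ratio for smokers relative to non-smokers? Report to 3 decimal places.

smokers without the outcome: 169 − 20 = 149
non-smokers with the outcome: 56 − 20 = 36
non-smokers without the outcome: 471 − 36 = 435
risk, smokers = 20/169 = 0.1183
risk, non-smokers = 36/471 = 0.0764
RR = 0.1183 / 0.0764 = 1.548

RR: 1.548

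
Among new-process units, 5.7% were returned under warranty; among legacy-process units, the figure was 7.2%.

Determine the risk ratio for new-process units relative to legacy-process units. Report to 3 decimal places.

RR = 0.0570 / 0.0720 = 0.792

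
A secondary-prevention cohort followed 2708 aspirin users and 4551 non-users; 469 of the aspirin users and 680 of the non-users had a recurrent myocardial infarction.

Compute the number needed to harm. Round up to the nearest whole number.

risk, aspirin users = 469/2708 = 0.173191
risk, non-users = 680/4551 = 0.149418
absolute risk difference = 0.023773
1 / 0.023773 = 42.065 → round up → 43

43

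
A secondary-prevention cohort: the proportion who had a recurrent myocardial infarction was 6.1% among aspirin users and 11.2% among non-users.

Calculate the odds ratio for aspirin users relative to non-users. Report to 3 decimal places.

OR: 0.515

odds, aspirin users = 0.0610/0.9390 = 0.0650
odds, non-users = 0.1120/0.8880 = 0.1261
OR = 0.0650 / 0.1261 = 0.515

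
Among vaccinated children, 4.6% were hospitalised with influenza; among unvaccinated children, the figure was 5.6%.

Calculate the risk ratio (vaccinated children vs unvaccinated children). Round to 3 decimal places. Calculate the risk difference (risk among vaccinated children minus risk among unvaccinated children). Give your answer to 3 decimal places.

RR = 0.04600 / 0.05600 = 0.821
risk difference = 0.04600 − 0.05600 = -0.010

RR = 0.821; RD = -0.010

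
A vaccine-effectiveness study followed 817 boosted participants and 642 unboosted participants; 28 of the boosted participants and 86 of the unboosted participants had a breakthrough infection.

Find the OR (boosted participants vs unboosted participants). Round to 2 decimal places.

OR = (28 × 556) / (789 × 86) = 15568/67854 ≈ 0.23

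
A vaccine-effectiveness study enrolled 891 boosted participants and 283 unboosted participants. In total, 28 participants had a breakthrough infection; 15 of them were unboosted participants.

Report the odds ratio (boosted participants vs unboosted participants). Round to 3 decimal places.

0.265

boosted participants with the outcome: 28 − 15 = 13
boosted participants without the outcome: 891 − 13 = 878
unboosted participants without the outcome: 283 − 15 = 268
odds, boosted participants = 13/878 = 0.01481
odds, unboosted participants = 15/268 = 0.05597
OR = 0.01481 / 0.05597 = 0.265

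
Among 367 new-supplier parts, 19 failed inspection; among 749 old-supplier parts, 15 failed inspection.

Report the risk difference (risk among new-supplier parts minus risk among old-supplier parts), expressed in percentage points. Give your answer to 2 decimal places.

risk, new-supplier parts = 19/367 = 0.05177
risk, old-supplier parts = 15/749 = 0.02003
risk difference = 0.05177 − 0.02003 = 0.03174 → 3.17 percentage points

RD = 3.17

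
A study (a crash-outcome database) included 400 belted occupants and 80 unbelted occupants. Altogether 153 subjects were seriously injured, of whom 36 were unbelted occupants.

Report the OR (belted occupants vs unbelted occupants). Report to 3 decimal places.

belted occupants with the outcome: 153 − 36 = 117
belted occupants without the outcome: 400 − 117 = 283
unbelted occupants without the outcome: 80 − 36 = 44
odds, belted occupants = 117/283 = 0.4134
odds, unbelted occupants = 36/44 = 0.8182
OR = 0.4134 / 0.8182 = 0.505

0.505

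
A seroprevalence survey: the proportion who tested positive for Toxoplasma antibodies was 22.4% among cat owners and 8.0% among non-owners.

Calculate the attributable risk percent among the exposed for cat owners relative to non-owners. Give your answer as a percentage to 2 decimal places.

AR% = (0.2240 − 0.0800) / 0.2240 = 0.6429 → 64.29%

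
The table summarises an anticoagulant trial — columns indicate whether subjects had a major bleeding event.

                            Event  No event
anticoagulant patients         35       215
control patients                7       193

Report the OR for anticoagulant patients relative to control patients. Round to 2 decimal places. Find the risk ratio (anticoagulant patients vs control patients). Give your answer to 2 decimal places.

odds, anticoagulant patients = 35/215 = 0.16279
odds, control patients = 7/193 = 0.03627
OR = 0.16279 / 0.03627 = 4.49
risk, anticoagulant patients = 35/250 = 0.14000
risk, control patients = 7/200 = 0.03500
RR = 0.14000 / 0.03500 = 4.00

OR = 4.49; RR = 4.00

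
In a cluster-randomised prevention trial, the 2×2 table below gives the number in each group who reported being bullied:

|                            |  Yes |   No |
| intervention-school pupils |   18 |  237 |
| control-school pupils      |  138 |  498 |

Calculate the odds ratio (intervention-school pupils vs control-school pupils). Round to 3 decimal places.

OR: 0.274

odds, intervention-school pupils = 18/237 = 0.0759
odds, control-school pupils = 138/498 = 0.2771
OR = 0.0759 / 0.2771 = 0.274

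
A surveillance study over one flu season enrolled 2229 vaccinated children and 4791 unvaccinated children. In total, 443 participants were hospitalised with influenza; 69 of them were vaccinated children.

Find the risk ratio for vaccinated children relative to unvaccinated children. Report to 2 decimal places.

0.40

vaccinated children without the outcome: 2229 − 69 = 2160
unvaccinated children with the outcome: 443 − 69 = 374
unvaccinated children without the outcome: 4791 − 374 = 4417
risk, vaccinated children = 69/2229 = 0.03096
risk, unvaccinated children = 374/4791 = 0.07806
RR = 0.03096 / 0.07806 = 0.40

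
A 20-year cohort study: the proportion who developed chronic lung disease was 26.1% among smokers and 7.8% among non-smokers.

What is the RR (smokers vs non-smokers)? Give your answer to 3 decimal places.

RR = 0.2610 / 0.0780 = 3.346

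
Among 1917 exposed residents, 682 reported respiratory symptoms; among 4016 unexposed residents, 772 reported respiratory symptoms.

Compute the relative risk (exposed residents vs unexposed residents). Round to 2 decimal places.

RR = 1.85

risk, exposed residents = 682/1917 = 0.3558
risk, unexposed residents = 772/4016 = 0.1922
RR = 0.3558 / 0.1922 = 1.85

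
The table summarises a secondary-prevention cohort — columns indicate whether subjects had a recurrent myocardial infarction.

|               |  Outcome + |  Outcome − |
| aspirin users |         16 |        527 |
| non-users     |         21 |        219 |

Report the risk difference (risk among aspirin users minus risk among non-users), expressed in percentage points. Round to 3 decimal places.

risk, aspirin users = 16/543 = 0.02947
risk, non-users = 21/240 = 0.08750
risk difference = 0.02947 − 0.08750 = -0.05803 → -5.803 percentage points

-5.803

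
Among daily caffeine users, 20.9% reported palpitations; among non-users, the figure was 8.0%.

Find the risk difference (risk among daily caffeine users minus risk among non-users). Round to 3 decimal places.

risk difference = 0.2090 − 0.0800 = 0.129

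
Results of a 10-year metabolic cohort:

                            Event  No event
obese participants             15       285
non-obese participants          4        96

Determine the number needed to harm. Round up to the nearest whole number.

100

risk, obese participants = 15/300 = 0.050000
risk, non-obese participants = 4/100 = 0.040000
absolute risk difference = 0.010000
1 / 0.010000 = 100.000 → round up → 100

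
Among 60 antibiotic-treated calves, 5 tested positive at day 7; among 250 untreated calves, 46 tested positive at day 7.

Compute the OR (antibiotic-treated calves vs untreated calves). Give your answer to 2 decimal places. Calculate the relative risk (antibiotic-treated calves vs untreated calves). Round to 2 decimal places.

OR = (5 × 204) / (55 × 46) = 1020/2530 ≈ 0.40
risk, antibiotic-treated calves = 5/60 = 0.0833
risk, untreated calves = 46/250 = 0.1840
RR = 0.0833 / 0.1840 = 0.45

OR = 0.40; RR = 0.45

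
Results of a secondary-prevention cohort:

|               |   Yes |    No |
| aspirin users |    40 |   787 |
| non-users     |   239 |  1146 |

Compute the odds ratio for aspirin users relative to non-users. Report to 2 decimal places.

OR = (40 × 1146) / (787 × 239) = 45840/188093 ≈ 0.24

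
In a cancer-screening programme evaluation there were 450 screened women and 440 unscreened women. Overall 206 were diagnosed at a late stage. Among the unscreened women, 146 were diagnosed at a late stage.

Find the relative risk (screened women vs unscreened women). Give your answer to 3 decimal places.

screened women with the outcome: 206 − 146 = 60
screened women without the outcome: 450 − 60 = 390
unscreened women without the outcome: 440 − 146 = 294
risk, screened women = 60/450 = 0.1333
risk, unscreened women = 146/440 = 0.3318
RR = 0.1333 / 0.3318 = 0.402

RR = 0.402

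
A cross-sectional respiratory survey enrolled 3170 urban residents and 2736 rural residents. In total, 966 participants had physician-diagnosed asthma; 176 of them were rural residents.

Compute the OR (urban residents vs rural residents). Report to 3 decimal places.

urban residents with the outcome: 966 − 176 = 790
urban residents without the outcome: 3170 − 790 = 2380
rural residents without the outcome: 2736 − 176 = 2560
OR = (790 × 2560) / (2380 × 176) = 2022400/418880 ≈ 4.828

OR: 4.828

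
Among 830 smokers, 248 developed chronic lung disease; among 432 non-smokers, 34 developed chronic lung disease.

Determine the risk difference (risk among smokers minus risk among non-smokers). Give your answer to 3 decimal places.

0.220

risk, smokers = 248/830 = 0.2988
risk, non-smokers = 34/432 = 0.0787
risk difference = 0.2988 − 0.0787 = 0.220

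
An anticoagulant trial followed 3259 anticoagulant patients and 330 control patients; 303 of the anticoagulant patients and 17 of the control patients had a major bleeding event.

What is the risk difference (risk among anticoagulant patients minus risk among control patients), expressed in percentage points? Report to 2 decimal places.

risk, anticoagulant patients = 303/3259 = 0.0930
risk, control patients = 17/330 = 0.0515
risk difference = 0.0930 − 0.0515 = 0.0415 → 4.15 percentage points

RD = 4.15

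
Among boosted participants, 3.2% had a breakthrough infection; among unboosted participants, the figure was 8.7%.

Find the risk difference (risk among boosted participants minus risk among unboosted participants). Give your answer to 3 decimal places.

risk difference = 0.03200 − 0.08700 = -0.055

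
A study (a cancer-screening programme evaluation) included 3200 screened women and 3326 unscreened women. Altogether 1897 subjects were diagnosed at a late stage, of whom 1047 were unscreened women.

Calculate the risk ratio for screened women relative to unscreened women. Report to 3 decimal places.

RR = 0.844

screened women with the outcome: 1897 − 1047 = 850
screened women without the outcome: 3200 − 850 = 2350
unscreened women without the outcome: 3326 − 1047 = 2279
risk, screened women = 850/3200 = 0.2656
risk, unscreened women = 1047/3326 = 0.3148
RR = 0.2656 / 0.3148 = 0.844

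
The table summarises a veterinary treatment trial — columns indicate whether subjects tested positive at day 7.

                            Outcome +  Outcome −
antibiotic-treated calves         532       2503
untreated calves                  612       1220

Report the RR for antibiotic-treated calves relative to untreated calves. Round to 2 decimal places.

0.52

risk, antibiotic-treated calves = 532/3035 = 0.1753
risk, untreated calves = 612/1832 = 0.3341
RR = 0.1753 / 0.3341 = 0.52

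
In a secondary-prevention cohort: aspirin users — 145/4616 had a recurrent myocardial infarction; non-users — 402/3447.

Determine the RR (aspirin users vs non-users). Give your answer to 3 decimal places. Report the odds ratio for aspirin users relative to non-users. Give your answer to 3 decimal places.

RR = 0.269; OR = 0.246

risk, aspirin users = 145/4616 = 0.03141
risk, non-users = 402/3447 = 0.11662
RR = 0.03141 / 0.11662 = 0.269
odds, aspirin users = 145/4471 = 0.03243
odds, non-users = 402/3045 = 0.13202
OR = 0.03243 / 0.13202 = 0.246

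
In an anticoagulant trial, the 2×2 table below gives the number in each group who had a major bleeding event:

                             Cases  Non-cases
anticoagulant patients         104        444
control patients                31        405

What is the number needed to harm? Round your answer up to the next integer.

NNH ≈ 9

risk, anticoagulant patients = 104/548 = 0.189781
risk, control patients = 31/436 = 0.071101
absolute risk difference = 0.118680
1 / 0.118680 = 8.426 → round up → 9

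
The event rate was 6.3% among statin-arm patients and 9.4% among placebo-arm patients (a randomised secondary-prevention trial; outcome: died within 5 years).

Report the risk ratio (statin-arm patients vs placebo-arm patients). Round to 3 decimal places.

RR = 0.0630 / 0.0940 = 0.670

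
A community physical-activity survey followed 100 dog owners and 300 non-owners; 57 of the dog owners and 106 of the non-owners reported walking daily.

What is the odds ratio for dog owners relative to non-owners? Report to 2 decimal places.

odds, dog owners = 57/43 = 1.3256
odds, non-owners = 106/194 = 0.5464
OR = 1.3256 / 0.5464 = 2.43

2.43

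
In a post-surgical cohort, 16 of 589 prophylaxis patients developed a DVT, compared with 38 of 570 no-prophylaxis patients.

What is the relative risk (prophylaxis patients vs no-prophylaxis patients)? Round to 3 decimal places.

RR ≈ 0.407

risk, prophylaxis patients = 16/589 = 0.02716
risk, no-prophylaxis patients = 38/570 = 0.06667
RR = 0.02716 / 0.06667 = 0.407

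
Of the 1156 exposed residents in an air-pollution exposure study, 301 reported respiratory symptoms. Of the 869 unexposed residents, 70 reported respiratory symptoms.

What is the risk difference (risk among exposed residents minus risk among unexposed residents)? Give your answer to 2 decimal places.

risk, exposed residents = 301/1156 = 0.2604
risk, unexposed residents = 70/869 = 0.0806
risk difference = 0.2604 − 0.0806 = 0.18

RD ≈ 0.18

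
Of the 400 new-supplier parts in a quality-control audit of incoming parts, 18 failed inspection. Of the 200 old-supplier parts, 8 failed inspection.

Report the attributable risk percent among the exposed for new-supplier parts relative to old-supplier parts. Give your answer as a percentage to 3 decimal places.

AR% ≈ 11.111%

risk, new-supplier parts = 18/400 = 0.04500
risk, old-supplier parts = 8/200 = 0.04000
AR% = (0.04500 − 0.04000) / 0.04500 = 0.1111 → 11.111%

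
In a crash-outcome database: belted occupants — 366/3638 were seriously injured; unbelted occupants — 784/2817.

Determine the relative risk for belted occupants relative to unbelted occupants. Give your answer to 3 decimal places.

risk, belted occupants = 366/3638 = 0.1006
risk, unbelted occupants = 784/2817 = 0.2783
RR = 0.1006 / 0.2783 = 0.361

0.361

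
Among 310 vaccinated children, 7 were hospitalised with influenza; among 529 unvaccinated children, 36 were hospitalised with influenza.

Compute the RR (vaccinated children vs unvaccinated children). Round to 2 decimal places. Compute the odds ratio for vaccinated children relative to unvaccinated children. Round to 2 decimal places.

risk, vaccinated children = 7/310 = 0.02258
risk, unvaccinated children = 36/529 = 0.06805
RR = 0.02258 / 0.06805 = 0.33
odds, vaccinated children = 7/303 = 0.02310
odds, unvaccinated children = 36/493 = 0.07302
OR = 0.02310 / 0.07302 = 0.32

RR = 0.33; OR = 0.32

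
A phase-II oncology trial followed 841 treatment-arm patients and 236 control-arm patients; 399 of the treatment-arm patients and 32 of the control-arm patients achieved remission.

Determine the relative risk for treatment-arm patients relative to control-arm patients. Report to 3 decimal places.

risk, treatment-arm patients = 399/841 = 0.4744
risk, control-arm patients = 32/236 = 0.1356
RR = 0.4744 / 0.1356 = 3.499

RR = 3.499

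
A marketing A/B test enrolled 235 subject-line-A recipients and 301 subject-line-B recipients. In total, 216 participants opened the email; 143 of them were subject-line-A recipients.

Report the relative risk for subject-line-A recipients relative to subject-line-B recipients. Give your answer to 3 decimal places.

subject-line-A recipients without the outcome: 235 − 143 = 92
subject-line-B recipients with the outcome: 216 − 143 = 73
subject-line-B recipients without the outcome: 301 − 73 = 228
risk, subject-line-A recipients = 143/235 = 0.6085
risk, subject-line-B recipients = 73/301 = 0.2425
RR = 0.6085 / 0.2425 = 2.509

2.509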